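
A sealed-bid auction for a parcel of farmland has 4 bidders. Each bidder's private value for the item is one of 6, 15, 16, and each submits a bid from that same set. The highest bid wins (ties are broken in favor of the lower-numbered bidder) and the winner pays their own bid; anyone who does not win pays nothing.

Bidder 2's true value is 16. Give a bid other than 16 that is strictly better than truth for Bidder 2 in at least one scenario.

15

Suppose Bidder 1 bids 6, Bidder 3 bids 6 and Bidder 4 bids 6.
Bid 16: wins, pays 16, utility 16 - 16 = 0.
Bid 15: wins, pays 15, utility 16 - 15 = 1.
So bidding 15 beats truth here (1 > 0).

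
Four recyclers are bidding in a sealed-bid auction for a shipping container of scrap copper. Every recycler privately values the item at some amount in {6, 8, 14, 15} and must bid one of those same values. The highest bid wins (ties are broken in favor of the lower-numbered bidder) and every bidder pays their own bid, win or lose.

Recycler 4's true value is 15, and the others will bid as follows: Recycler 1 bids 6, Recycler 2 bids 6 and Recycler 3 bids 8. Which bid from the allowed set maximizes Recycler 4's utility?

Bid 6: loses but pays 6, utility -6.
Bid 8: loses but pays 8, utility -8.
Bid 14: wins, pays 14, utility 15 - 14 = 1.
Bid 15: wins, pays 15, utility 15 - 15 = 0.
The best choice is 14 with utility 1.

14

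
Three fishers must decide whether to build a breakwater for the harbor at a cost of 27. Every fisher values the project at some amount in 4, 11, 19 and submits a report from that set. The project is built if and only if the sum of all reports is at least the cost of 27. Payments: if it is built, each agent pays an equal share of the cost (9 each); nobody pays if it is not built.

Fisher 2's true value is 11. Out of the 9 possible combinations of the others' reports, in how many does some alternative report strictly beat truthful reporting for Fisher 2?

Others report (4, 4): truth gives 0; report 19 gives 2 > 0. Violating.
Others report (4, 11): truth gives 0; report 19 gives 2 > 0. Violating.
Others report (11, 4): truth gives 0; report 19 gives 2 > 0. Violating.
Others report (4, 19): truth gives 2; no alternative beats it.
Others report (11, 11): truth gives 2; no alternative beats it.
(Checking all 9 profiles: 3 have a profitable deviation, 6 do not.)

3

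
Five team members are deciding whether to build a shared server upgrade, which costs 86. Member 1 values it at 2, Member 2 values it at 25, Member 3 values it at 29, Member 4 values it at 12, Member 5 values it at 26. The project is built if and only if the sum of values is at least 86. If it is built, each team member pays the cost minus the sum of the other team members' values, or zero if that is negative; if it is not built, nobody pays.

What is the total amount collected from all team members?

60

Total value 94 ≥ cost 86, so it is built.
Member 1: others sum to 92; max(0, 86 - 92) = 0.
Member 2: others sum to 69; max(0, 86 - 69) = 17.
Member 3: others sum to 65; max(0, 86 - 65) = 21.
Member 4: others sum to 82; max(0, 86 - 82) = 4.
Member 5: others sum to 68; max(0, 86 - 68) = 18.
Total collected = 0 + 17 + 21 + 4 + 18 = 60.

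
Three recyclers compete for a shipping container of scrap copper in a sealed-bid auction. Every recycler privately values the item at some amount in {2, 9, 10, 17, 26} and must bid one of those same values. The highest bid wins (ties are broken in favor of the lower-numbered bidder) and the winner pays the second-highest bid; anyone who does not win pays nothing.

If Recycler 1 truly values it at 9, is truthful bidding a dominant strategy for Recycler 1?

Yes

Check each profile of the others' bids and compare truth against every alternative bid.
Others bid (2, 2): truth gives 7, best alternative gives 7.
Others bid (2, 9): truth gives 0, best alternative gives 0.
Others bid (2, 10): truth gives 0, best alternative gives 0.
Others bid (2, 17): truth gives 0, best alternative gives 0.
Others bid (2, 26): truth gives 0, best alternative gives 0.
Others bid (9, 2): truth gives 0, best alternative gives 0.
(Remaining 19 profiles checked similarly; truth is weakly best in each.)
In every case the truthful bid is at least as good as any alternative, so it is a dominant strategy.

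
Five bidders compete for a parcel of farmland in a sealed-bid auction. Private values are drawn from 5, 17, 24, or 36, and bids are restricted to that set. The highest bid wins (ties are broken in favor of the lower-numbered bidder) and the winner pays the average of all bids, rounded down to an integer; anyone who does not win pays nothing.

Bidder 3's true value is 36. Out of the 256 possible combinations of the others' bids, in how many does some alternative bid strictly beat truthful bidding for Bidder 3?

Others bid (5, 5, 5, 5): truth gives 25; bid 17 gives 29 > 25. Violating.
Others bid (5, 5, 5, 17): truth gives 23; bid 17 gives 27 > 23. Violating.
Others bid (5, 5, 5, 24): truth gives 21; bid 24 gives 24 > 21. Violating.
Others bid (5, 5, 17, 5): truth gives 23; bid 17 gives 27 > 23. Violating.
Others bid (5, 5, 5, 36): truth gives 19; no alternative beats it.
Others bid (5, 5, 17, 36): truth gives 17; no alternative beats it.
(Checking all 256 profiles: 36 have a profitable deviation, 220 do not.)

36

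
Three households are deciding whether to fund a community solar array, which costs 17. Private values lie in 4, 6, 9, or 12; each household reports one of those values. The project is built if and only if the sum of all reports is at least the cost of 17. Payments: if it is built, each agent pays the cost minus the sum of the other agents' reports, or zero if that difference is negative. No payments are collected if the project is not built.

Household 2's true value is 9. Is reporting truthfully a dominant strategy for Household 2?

Check each profile of the others' reports and compare truth against every alternative report.
Others report (6, 12): truth gives 9, best alternative gives 9.
Others report (9, 9): truth gives 9, best alternative gives 9.
Others report (9, 12): truth gives 9, best alternative gives 9.
Others report (12, 6): truth gives 9, best alternative gives 9.
Others report (12, 9): truth gives 9, best alternative gives 9.
Others report (12, 12): truth gives 9, best alternative gives 9.
(Remaining 10 profiles checked similarly; truth is weakly best in each.)
In every case the truthful report is at least as good as any alternative, so it is a dominant strategy.

Yes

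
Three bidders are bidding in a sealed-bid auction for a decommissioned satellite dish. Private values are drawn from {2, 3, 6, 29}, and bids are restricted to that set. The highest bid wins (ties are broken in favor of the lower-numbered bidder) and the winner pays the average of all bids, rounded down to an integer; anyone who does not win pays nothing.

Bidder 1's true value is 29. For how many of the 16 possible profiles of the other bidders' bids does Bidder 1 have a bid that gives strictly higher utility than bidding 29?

9

Others bid (2, 2): truth gives 18; bid 2 gives 27 > 18. Violating.
Others bid (2, 3): truth gives 18; bid 3 gives 27 > 18. Violating.
Others bid (2, 6): truth gives 17; bid 6 gives 25 > 17. Violating.
Others bid (3, 2): truth gives 18; bid 3 gives 27 > 18. Violating.
Others bid (2, 29): truth gives 9; no alternative beats it.
Others bid (3, 29): truth gives 9; no alternative beats it.
(Checking all 16 profiles: 9 have a profitable deviation, 7 do not.)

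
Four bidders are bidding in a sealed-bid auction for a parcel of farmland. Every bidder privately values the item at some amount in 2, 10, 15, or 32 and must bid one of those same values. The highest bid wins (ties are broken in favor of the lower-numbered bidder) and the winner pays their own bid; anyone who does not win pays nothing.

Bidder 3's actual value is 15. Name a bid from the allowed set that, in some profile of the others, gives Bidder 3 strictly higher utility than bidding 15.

10

Suppose Bidder 1 bids 2, Bidder 2 bids 2 and Bidder 4 bids 2.
Bid 15: wins, pays 15, utility 15 - 15 = 0.
Bid 10: wins, pays 10, utility 15 - 10 = 5.
So bidding 10 beats truth here (5 > 0).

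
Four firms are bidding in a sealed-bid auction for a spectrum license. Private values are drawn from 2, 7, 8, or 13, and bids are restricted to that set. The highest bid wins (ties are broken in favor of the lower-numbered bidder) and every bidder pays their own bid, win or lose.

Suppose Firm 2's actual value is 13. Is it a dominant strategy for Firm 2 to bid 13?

No

Consider the case where Firm 1 bids 2, Firm 3 bids 2 and Firm 4 bids 2.
Truthful bid 13: wins, pays 13, utility 13 - 13 = 0.
Bid 7 instead: wins, pays 7, utility 13 - 7 = 6.
Since 6 > 0, bidding 7 is strictly better here, so truthful bidding is not dominant.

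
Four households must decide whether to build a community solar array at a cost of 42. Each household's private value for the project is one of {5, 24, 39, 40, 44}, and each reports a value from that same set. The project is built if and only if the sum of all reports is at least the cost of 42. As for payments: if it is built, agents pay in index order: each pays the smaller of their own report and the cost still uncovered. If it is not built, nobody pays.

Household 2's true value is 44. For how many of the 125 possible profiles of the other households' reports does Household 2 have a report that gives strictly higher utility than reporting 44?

48

Others report (5, 5, 24): truth gives 7; report 24 gives 20 > 7. Violating.
Others report (5, 5, 39): truth gives 7; report 5 gives 39 > 7. Violating.
Others report (5, 5, 40): truth gives 7; report 5 gives 39 > 7. Violating.
Others report (5, 5, 44): truth gives 7; report 5 gives 39 > 7. Violating.
Others report (5, 5, 5): truth gives 7; no alternative beats it.
Others report (24, 5, 5): truth gives 26; no alternative beats it.
(Checking all 125 profiles: 48 have a profitable deviation, 77 do not.)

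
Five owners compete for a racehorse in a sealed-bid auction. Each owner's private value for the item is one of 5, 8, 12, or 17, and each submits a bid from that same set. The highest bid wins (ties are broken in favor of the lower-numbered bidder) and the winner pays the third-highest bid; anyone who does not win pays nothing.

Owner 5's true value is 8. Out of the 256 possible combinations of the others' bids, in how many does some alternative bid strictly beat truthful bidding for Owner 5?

8

Others bid (5, 5, 5, 8): truth gives 0; bid 12 gives 3 > 0. Violating.
Others bid (5, 5, 5, 12): truth gives 0; bid 17 gives 3 > 0. Violating.
Others bid (5, 5, 8, 5): truth gives 0; bid 12 gives 3 > 0. Violating.
Others bid (5, 5, 12, 5): truth gives 0; bid 17 gives 3 > 0. Violating.
Others bid (5, 5, 5, 5): truth gives 3; no alternative beats it.
Others bid (5, 5, 5, 17): truth gives 0; no alternative beats it.
(Checking all 256 profiles: 8 have a profitable deviation, 248 do not.)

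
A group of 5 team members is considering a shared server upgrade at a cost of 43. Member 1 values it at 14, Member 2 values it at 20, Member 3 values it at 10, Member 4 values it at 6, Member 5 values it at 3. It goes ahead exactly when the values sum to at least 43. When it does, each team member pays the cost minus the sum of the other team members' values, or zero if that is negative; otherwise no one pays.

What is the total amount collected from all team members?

Total value 53 ≥ cost 43, so it is built.
Member 1: others sum to 39; max(0, 43 - 39) = 4.
Member 2: others sum to 33; max(0, 43 - 33) = 10.
Member 3: others sum to 43; max(0, 43 - 43) = 0.
Member 4: others sum to 47; max(0, 43 - 47) = 0.
Member 5: others sum to 50; max(0, 43 - 50) = 0.
Total collected = 4 + 10 + 0 + 0 + 0 = 14.

14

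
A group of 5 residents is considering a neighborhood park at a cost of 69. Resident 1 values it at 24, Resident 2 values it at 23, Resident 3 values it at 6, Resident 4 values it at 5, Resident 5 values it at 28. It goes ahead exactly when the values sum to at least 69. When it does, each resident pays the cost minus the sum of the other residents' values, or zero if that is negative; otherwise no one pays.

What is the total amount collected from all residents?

Total value 86 ≥ cost 69, so it is built.
Resident 1: others sum to 62; max(0, 69 - 62) = 7.
Resident 2: others sum to 63; max(0, 69 - 63) = 6.
Resident 3: others sum to 80; max(0, 69 - 80) = 0.
Resident 4: others sum to 81; max(0, 69 - 81) = 0.
Resident 5: others sum to 58; max(0, 69 - 58) = 11.
Total collected = 7 + 6 + 0 + 0 + 11 = 24.

24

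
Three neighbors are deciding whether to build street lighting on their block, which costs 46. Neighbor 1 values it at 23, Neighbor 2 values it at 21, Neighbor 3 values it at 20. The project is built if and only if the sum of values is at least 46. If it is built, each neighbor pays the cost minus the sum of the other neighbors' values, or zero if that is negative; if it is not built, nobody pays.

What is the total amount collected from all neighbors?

10

Total value 64 ≥ cost 46, so it is built.
Neighbor 1: others sum to 41; max(0, 46 - 41) = 5.
Neighbor 2: others sum to 43; max(0, 46 - 43) = 3.
Neighbor 3: others sum to 44; max(0, 46 - 44) = 2.
Total collected = 5 + 3 + 2 = 10.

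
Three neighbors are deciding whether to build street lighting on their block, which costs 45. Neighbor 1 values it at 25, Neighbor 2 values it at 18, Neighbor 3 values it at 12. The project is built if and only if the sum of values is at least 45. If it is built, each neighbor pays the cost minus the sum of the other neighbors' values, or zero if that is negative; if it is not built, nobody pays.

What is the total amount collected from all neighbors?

25

Total value 55 ≥ cost 45, so it is built.
Neighbor 1: others sum to 30; max(0, 45 - 30) = 15.
Neighbor 2: others sum to 37; max(0, 45 - 37) = 8.
Neighbor 3: others sum to 43; max(0, 45 - 43) = 2.
Total collected = 15 + 8 + 2 = 25.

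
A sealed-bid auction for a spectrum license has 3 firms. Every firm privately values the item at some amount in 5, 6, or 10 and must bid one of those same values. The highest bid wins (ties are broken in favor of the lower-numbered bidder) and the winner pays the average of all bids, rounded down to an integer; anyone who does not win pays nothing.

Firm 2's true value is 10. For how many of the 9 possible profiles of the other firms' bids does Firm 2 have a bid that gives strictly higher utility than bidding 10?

2

Others bid (5, 5): truth gives 4; bid 6 gives 5 > 4. Violating.
Others bid (5, 6): truth gives 3; bid 6 gives 5 > 3. Violating.
Others bid (5, 10): truth gives 2; no alternative beats it.
Others bid (6, 5): truth gives 3; no alternative beats it.
(Checking all 9 profiles: 2 have a profitable deviation, 7 do not.)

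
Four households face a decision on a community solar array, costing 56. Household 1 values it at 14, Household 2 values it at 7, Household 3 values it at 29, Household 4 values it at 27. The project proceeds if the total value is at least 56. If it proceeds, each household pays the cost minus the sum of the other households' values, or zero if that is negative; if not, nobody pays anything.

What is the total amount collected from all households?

Total value 77 ≥ cost 56, so it is built.
Household 1: others sum to 63; max(0, 56 - 63) = 0.
Household 2: others sum to 70; max(0, 56 - 70) = 0.
Household 3: others sum to 48; max(0, 56 - 48) = 8.
Household 4: others sum to 50; max(0, 56 - 50) = 6.
Total collected = 0 + 0 + 8 + 6 = 14.

14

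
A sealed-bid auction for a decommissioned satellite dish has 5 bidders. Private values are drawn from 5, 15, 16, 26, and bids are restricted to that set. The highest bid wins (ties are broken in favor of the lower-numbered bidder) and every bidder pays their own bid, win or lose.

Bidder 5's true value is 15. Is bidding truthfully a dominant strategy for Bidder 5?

No

Consider the case where Bidder 1 bids 5, Bidder 2 bids 5, Bidder 3 bids 5 and Bidder 4 bids 15.
Truthful bid 15: loses but pays 15, utility -15.
Bid 5 instead: loses but pays 5, utility -5.
Since -5 > -15, bidding 5 is strictly better here, so truthful bidding is not dominant.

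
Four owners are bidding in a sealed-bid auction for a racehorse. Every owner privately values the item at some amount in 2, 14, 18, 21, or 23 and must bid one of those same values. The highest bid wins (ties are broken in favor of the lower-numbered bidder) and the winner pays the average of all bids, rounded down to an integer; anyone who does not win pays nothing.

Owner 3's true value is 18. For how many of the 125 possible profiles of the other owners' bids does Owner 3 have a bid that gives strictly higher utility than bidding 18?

42

Others bid (2, 2, 2): truth gives 12; bid 14 gives 13 > 12. Violating.
Others bid (2, 2, 14): truth gives 9; bid 14 gives 10 > 9. Violating.
Others bid (2, 2, 21): truth gives 0; bid 21 gives 7 > 0. Violating.
Others bid (2, 2, 23): truth gives 0; bid 23 gives 6 > 0. Violating.
Others bid (2, 2, 18): truth gives 8; no alternative beats it.
Others bid (2, 14, 2): truth gives 9; no alternative beats it.
(Checking all 125 profiles: 42 have a profitable deviation, 83 do not.)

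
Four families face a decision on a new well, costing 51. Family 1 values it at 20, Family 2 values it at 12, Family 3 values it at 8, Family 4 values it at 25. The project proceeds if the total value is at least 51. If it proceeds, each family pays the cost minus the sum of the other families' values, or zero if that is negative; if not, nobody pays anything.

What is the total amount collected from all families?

Total value 65 ≥ cost 51, so it is built.
Family 1: others sum to 45; max(0, 51 - 45) = 6.
Family 2: others sum to 53; max(0, 51 - 53) = 0.
Family 3: others sum to 57; max(0, 51 - 57) = 0.
Family 4: others sum to 40; max(0, 51 - 40) = 11.
Total collected = 6 + 0 + 0 + 11 = 17.

17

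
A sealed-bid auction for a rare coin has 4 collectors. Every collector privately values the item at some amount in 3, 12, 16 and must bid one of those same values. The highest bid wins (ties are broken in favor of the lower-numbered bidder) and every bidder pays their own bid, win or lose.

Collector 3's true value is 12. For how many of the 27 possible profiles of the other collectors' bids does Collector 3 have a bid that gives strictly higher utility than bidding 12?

25

Others bid (3, 3, 16): truth gives -12; bid 3 gives -3 > -12. Violating.
Others bid (3, 12, 3): truth gives -12; bid 3 gives -3 > -12. Violating.
Others bid (3, 12, 12): truth gives -12; bid 3 gives -3 > -12. Violating.
Others bid (3, 12, 16): truth gives -12; bid 3 gives -3 > -12. Violating.
Others bid (3, 3, 3): truth gives 0; no alternative beats it.
Others bid (3, 3, 12): truth gives 0; no alternative beats it.
(Checking all 27 profiles: 25 have a profitable deviation, 2 do not.)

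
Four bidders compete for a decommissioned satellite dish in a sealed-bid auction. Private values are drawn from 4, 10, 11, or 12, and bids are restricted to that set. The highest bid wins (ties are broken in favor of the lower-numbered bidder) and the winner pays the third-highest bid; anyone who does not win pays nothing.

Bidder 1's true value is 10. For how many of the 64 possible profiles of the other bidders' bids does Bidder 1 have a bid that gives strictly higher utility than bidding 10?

Others bid (4, 4, 11): truth gives 0; bid 11 gives 6 > 0. Violating.
Others bid (4, 4, 12): truth gives 0; bid 12 gives 6 > 0. Violating.
Others bid (4, 11, 4): truth gives 0; bid 11 gives 6 > 0. Violating.
Others bid (4, 12, 4): truth gives 0; bid 12 gives 6 > 0. Violating.
Others bid (4, 4, 4): truth gives 6; no alternative beats it.
Others bid (4, 4, 10): truth gives 6; no alternative beats it.
(Checking all 64 profiles: 6 have a profitable deviation, 58 do not.)

6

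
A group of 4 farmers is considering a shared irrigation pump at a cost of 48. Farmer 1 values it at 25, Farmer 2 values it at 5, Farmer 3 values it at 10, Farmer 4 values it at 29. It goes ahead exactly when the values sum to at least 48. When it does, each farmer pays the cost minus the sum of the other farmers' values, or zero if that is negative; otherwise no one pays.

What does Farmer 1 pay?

Total value 69 ≥ cost 48, so the project is built.
The other farmers' values sum to 44.
Cost minus that sum is 48 - 44 = 4.

4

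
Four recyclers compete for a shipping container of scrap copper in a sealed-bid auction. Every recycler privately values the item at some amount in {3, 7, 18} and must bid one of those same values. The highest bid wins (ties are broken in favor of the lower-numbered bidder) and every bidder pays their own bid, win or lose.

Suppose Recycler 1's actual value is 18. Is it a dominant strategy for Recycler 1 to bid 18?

Consider the case where Recycler 2 bids 3, Recycler 3 bids 3 and Recycler 4 bids 3.
Truthful bid 18: wins, pays 18, utility 18 - 18 = 0.
Bid 3 instead: wins, pays 3, utility 18 - 3 = 15.
Since 15 > 0, bidding 3 is strictly better here, so truthful bidding is not dominant.

No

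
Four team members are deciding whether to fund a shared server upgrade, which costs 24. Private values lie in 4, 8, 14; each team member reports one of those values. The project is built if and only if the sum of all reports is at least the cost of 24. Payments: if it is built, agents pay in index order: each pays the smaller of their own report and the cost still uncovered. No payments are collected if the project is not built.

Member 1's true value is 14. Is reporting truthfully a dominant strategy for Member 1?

Consider the case where Member 2 reports 4, Member 3 reports 4 and Member 4 reports 8.
Truthful report 14: project built, pays 14, utility 14 - 14 = 0.
Report 8 instead: project built, pays 8, utility 14 - 8 = 6.
Since 6 > 0, reporting 8 is strictly better here, so truthful reporting is not dominant.

No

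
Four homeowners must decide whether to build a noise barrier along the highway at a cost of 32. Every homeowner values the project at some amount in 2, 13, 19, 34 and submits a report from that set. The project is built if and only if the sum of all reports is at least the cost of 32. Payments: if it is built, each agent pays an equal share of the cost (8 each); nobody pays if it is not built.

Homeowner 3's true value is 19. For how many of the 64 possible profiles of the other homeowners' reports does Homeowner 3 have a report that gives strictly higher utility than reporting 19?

1

Others report (2, 2, 2): truth gives 0; report 34 gives 11 > 0. Violating.
Others report (2, 2, 13): truth gives 11; no alternative beats it.
Others report (2, 2, 19): truth gives 11; no alternative beats it.
(Checking all 64 profiles: 1 has a profitable deviation, 63 do not.)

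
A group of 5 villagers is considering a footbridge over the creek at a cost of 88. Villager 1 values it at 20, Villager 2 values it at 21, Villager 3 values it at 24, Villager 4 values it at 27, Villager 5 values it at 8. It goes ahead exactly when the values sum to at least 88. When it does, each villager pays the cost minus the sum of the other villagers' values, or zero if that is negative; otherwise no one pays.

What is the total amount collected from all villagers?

44

Total value 100 ≥ cost 88, so it is built.
Villager 1: others sum to 80; max(0, 88 - 80) = 8.
Villager 2: others sum to 79; max(0, 88 - 79) = 9.
Villager 3: others sum to 76; max(0, 88 - 76) = 12.
Villager 4: others sum to 73; max(0, 88 - 73) = 15.
Villager 5: others sum to 92; max(0, 88 - 92) = 0.
Total collected = 8 + 9 + 12 + 15 + 0 = 44.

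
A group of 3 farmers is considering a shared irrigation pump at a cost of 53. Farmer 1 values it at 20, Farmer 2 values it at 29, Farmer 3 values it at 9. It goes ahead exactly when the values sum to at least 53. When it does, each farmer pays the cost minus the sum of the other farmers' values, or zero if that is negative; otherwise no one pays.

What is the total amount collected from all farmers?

Total value 58 ≥ cost 53, so it is built.
Farmer 1: others sum to 38; max(0, 53 - 38) = 15.
Farmer 2: others sum to 29; max(0, 53 - 29) = 24.
Farmer 3: others sum to 49; max(0, 53 - 49) = 4.
Total collected = 15 + 24 + 4 = 43.

43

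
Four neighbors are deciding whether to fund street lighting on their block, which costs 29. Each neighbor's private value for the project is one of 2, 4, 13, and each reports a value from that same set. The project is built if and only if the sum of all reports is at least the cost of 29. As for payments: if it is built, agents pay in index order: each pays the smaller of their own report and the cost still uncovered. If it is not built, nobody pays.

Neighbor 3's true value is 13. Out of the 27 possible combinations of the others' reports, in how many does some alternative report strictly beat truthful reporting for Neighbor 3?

Others report (2, 13, 13): truth gives 0; report 2 gives 11 > 0. Violating.
Others report (4, 13, 13): truth gives 1; report 2 gives 11 > 1. Violating.
Others report (13, 2, 13): truth gives 0; report 2 gives 11 > 0. Violating.
Others report (13, 4, 13): truth gives 1; report 2 gives 11 > 1. Violating.
Others report (2, 2, 2): truth gives 0; no alternative beats it.
Others report (2, 2, 4): truth gives 0; no alternative beats it.
(Checking all 27 profiles: 7 have a profitable deviation, 20 do not.)

7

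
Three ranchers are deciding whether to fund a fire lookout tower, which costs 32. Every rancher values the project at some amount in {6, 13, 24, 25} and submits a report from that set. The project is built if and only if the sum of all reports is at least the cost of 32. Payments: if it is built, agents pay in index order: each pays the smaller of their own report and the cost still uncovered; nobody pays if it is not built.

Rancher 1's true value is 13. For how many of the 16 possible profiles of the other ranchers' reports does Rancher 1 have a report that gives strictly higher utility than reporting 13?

13

Others report (6, 24): truth gives 0; report 6 gives 7 > 0. Violating.
Others report (6, 25): truth gives 0; report 6 gives 7 > 0. Violating.
Others report (13, 13): truth gives 0; report 6 gives 7 > 0. Violating.
Others report (13, 24): truth gives 0; report 6 gives 7 > 0. Violating.
Others report (6, 6): truth gives 0; no alternative beats it.
Others report (6, 13): truth gives 0; no alternative beats it.
(Checking all 16 profiles: 13 have a profitable deviation, 3 do not.)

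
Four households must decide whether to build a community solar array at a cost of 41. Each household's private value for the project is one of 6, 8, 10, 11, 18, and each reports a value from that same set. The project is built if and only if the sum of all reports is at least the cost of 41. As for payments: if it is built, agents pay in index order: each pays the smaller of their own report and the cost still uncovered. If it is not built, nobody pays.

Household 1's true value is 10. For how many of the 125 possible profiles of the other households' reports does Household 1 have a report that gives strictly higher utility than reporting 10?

Others report (6, 10, 18): truth gives 0; report 8 gives 2 > 0. Violating.
Others report (6, 11, 18): truth gives 0; report 6 gives 4 > 0. Violating.
Others report (6, 18, 10): truth gives 0; report 8 gives 2 > 0. Violating.
Others report (6, 18, 11): truth gives 0; report 6 gives 4 > 0. Violating.
Others report (6, 6, 6): truth gives 0; no alternative beats it.
Others report (6, 6, 8): truth gives 0; no alternative beats it.
(Checking all 125 profiles: 53 have a profitable deviation, 72 do not.)

53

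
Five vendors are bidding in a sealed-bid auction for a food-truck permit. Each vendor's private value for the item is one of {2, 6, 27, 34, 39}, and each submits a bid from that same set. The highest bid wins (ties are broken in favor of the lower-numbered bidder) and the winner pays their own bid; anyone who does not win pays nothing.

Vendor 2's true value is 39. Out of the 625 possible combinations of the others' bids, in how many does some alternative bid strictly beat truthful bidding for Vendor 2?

192

Others bid (2, 2, 2, 2): truth gives 0; bid 6 gives 33 > 0. Violating.
Others bid (2, 2, 2, 6): truth gives 0; bid 6 gives 33 > 0. Violating.
Others bid (2, 2, 2, 27): truth gives 0; bid 27 gives 12 > 0. Violating.
Others bid (2, 2, 2, 34): truth gives 0; bid 34 gives 5 > 0. Violating.
Others bid (2, 2, 2, 39): truth gives 0; no alternative beats it.
Others bid (2, 2, 6, 39): truth gives 0; no alternative beats it.
(Checking all 625 profiles: 192 have a profitable deviation, 433 do not.)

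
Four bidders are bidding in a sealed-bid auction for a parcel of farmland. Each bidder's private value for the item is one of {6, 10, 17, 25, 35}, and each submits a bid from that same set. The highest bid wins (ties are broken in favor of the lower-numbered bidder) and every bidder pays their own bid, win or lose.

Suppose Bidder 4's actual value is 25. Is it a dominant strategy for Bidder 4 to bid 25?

No

Consider the case where Bidder 1 bids 6, Bidder 2 bids 6 and Bidder 3 bids 6.
Truthful bid 25: wins, pays 25, utility 25 - 25 = 0.
Bid 10 instead: wins, pays 10, utility 25 - 10 = 15.
Since 15 > 0, bidding 10 is strictly better here, so truthful bidding is not dominant.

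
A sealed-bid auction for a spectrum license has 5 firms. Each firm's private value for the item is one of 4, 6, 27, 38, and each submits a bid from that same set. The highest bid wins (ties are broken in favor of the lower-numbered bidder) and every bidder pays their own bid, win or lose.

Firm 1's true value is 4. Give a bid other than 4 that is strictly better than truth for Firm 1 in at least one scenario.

6

Suppose Firm 2 bids 4, Firm 3 bids 4, Firm 4 bids 4 and Firm 5 bids 6.
Bid 4: loses but pays 4, utility -4.
Bid 6: wins, pays 6, utility 4 - 6 = -2.
So bidding 6 beats truth here (-2 > -4).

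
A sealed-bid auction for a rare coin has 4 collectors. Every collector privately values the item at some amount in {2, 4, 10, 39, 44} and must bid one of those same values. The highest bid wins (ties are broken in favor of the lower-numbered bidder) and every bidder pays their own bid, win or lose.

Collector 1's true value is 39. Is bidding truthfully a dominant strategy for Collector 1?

Consider the case where Collector 2 bids 2, Collector 3 bids 2 and Collector 4 bids 2.
Truthful bid 39: wins, pays 39, utility 39 - 39 = 0.
Bid 2 instead: wins, pays 2, utility 39 - 2 = 37.
Since 37 > 0, bidding 2 is strictly better here, so truthful bidding is not dominant.

No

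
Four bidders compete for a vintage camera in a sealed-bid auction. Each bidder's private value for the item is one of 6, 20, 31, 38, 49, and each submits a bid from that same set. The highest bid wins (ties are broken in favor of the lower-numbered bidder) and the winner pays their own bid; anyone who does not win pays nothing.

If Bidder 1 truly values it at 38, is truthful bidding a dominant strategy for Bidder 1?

No

Consider the case where Bidder 2 bids 6, Bidder 3 bids 6 and Bidder 4 bids 6.
Truthful bid 38: wins, pays 38, utility 38 - 38 = 0.
Bid 6 instead: wins, pays 6, utility 38 - 6 = 32.
Since 32 > 0, bidding 6 is strictly better here, so truthful bidding is not dominant.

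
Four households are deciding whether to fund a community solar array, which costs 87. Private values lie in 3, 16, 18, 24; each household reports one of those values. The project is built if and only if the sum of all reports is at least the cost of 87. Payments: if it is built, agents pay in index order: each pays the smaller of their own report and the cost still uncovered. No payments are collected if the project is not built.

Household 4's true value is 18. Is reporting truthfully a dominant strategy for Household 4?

Yes

Check each profile of the others' reports and compare truth against every alternative report.
Others report (24, 24, 24): truth gives 3, best alternative gives 3.
Others report (3, 3, 3): truth gives 0, best alternative gives 0.
Others report (3, 3, 16): truth gives 0, best alternative gives 0.
Others report (3, 3, 18): truth gives 0, best alternative gives 0.
Others report (3, 3, 24): truth gives 0, best alternative gives 0.
Others report (3, 16, 3): truth gives 0, best alternative gives 0.
(Remaining 58 profiles checked similarly; truth is weakly best in each.)
In every case the truthful report is at least as good as any alternative, so it is a dominant strategy.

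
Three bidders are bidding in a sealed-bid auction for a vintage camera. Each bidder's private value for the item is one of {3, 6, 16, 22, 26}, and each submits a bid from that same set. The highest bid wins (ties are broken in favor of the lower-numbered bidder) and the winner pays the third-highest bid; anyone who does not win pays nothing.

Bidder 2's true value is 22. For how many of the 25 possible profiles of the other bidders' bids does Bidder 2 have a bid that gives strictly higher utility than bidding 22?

6

Others bid (3, 26): truth gives 0; bid 26 gives 19 > 0. Violating.
Others bid (6, 26): truth gives 0; bid 26 gives 16 > 0. Violating.
Others bid (16, 26): truth gives 0; bid 26 gives 6 > 0. Violating.
Others bid (22, 3): truth gives 0; bid 26 gives 19 > 0. Violating.
Others bid (3, 3): truth gives 19; no alternative beats it.
Others bid (3, 6): truth gives 19; no alternative beats it.
(Checking all 25 profiles: 6 have a profitable deviation, 19 do not.)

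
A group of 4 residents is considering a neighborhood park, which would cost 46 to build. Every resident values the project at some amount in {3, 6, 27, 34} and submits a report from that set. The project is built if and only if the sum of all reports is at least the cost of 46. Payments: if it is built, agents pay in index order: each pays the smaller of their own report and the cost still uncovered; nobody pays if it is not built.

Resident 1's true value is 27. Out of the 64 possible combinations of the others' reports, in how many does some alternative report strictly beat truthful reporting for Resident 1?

44

Others report (3, 3, 34): truth gives 0; report 6 gives 21 > 0. Violating.
Others report (3, 6, 34): truth gives 0; report 3 gives 24 > 0. Violating.
Others report (3, 27, 27): truth gives 0; report 3 gives 24 > 0. Violating.
Others report (3, 27, 34): truth gives 0; report 3 gives 24 > 0. Violating.
Others report (3, 3, 3): truth gives 0; no alternative beats it.
Others report (3, 3, 6): truth gives 0; no alternative beats it.
(Checking all 64 profiles: 44 have a profitable deviation, 20 do not.)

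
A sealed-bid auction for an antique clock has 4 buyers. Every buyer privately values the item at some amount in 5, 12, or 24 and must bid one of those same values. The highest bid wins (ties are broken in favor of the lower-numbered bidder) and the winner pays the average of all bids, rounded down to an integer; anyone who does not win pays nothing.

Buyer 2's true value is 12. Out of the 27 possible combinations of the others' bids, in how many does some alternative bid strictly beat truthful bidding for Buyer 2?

1

Others bid (12, 5, 5): truth gives 0; bid 24 gives 1 > 0. Violating.
Others bid (5, 5, 5): truth gives 6; no alternative beats it.
Others bid (5, 5, 12): truth gives 4; no alternative beats it.
(Checking all 27 profiles: 1 has a profitable deviation, 26 do not.)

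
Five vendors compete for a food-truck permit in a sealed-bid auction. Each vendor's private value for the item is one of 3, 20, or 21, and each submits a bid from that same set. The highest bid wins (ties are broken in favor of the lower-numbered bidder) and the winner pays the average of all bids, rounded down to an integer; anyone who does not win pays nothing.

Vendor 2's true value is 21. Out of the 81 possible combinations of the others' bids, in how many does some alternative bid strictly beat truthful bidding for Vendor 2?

3

Others bid (3, 3, 3, 20): truth gives 11; bid 20 gives 12 > 11. Violating.
Others bid (3, 3, 20, 3): truth gives 11; bid 20 gives 12 > 11. Violating.
Others bid (3, 20, 3, 3): truth gives 11; bid 20 gives 12 > 11. Violating.
Others bid (3, 3, 3, 3): truth gives 15; no alternative beats it.
Others bid (3, 3, 3, 21): truth gives 11; no alternative beats it.
(Checking all 81 profiles: 3 have a profitable deviation, 78 do not.)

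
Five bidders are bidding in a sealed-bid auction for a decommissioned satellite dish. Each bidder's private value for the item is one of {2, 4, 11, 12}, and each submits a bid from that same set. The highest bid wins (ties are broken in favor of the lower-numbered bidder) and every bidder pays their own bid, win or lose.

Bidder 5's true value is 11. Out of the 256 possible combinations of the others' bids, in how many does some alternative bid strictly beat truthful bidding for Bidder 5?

Others bid (2, 2, 2, 2): truth gives 0; bid 4 gives 7 > 0. Violating.
Others bid (2, 2, 2, 11): truth gives -11; bid 12 gives -1 > -11. Violating.
Others bid (2, 2, 2, 12): truth gives -11; bid 2 gives -2 > -11. Violating.
Others bid (2, 2, 4, 11): truth gives -11; bid 12 gives -1 > -11. Violating.
Others bid (2, 2, 2, 4): truth gives 0; no alternative beats it.
Others bid (2, 2, 4, 2): truth gives 0; no alternative beats it.
(Checking all 256 profiles: 241 have a profitable deviation, 15 do not.)

241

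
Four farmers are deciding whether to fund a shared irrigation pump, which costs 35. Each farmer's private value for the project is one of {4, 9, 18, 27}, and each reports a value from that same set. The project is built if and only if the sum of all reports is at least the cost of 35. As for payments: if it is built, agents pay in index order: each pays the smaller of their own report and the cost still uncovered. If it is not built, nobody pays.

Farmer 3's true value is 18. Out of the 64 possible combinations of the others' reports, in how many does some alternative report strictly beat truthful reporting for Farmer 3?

Others report (4, 4, 18): truth gives 0; report 9 gives 9 > 0. Violating.
Others report (4, 4, 27): truth gives 0; report 4 gives 14 > 0. Violating.
Others report (4, 9, 18): truth gives 0; report 4 gives 14 > 0. Violating.
Others report (4, 9, 27): truth gives 0; report 4 gives 14 > 0. Violating.
Others report (4, 4, 4): truth gives 0; no alternative beats it.
Others report (4, 4, 9): truth gives 0; no alternative beats it.
(Checking all 64 profiles: 25 have a profitable deviation, 39 do not.)

25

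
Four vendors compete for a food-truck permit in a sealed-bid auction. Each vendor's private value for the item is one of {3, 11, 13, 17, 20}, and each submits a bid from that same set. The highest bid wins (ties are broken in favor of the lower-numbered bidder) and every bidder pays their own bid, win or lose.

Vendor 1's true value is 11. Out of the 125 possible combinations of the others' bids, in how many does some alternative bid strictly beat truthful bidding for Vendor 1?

Others bid (3, 3, 3): truth gives 0; bid 3 gives 8 > 0. Violating.
Others bid (3, 3, 13): truth gives -11; bid 13 gives -2 > -11. Violating.
Others bid (3, 3, 17): truth gives -11; bid 3 gives -3 > -11. Violating.
Others bid (3, 3, 20): truth gives -11; bid 3 gives -3 > -11. Violating.
Others bid (3, 3, 11): truth gives 0; no alternative beats it.
Others bid (3, 11, 3): truth gives 0; no alternative beats it.
(Checking all 125 profiles: 118 have a profitable deviation, 7 do not.)

118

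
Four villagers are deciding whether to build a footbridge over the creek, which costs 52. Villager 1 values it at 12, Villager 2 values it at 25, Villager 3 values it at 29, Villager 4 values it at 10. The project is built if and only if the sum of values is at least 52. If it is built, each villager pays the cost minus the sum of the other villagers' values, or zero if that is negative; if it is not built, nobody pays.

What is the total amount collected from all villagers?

Total value 76 ≥ cost 52, so it is built.
Villager 1: others sum to 64; max(0, 52 - 64) = 0.
Villager 2: others sum to 51; max(0, 52 - 51) = 1.
Villager 3: others sum to 47; max(0, 52 - 47) = 5.
Villager 4: others sum to 66; max(0, 52 - 66) = 0.
Total collected = 0 + 1 + 5 + 0 = 6.

6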